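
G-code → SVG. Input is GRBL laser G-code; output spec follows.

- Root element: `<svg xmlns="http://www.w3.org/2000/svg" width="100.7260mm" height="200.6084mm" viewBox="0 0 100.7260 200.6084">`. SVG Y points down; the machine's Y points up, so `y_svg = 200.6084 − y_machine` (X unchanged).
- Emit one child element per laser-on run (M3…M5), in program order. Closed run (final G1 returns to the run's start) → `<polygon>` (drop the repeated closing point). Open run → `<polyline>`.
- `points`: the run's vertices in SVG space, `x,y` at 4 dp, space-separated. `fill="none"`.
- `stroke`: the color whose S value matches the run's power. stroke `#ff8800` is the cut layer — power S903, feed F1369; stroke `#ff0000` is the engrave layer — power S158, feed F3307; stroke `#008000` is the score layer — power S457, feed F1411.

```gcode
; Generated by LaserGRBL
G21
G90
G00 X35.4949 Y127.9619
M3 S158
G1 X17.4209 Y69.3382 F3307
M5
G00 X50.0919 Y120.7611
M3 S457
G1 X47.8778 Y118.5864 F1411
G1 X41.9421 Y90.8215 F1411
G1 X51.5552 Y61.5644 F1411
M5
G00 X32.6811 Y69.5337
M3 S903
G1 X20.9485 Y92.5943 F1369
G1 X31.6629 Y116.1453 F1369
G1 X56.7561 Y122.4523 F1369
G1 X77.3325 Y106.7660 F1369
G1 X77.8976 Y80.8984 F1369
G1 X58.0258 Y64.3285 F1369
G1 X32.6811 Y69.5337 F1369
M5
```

<svg xmlns="http://www.w3.org/2000/svg" width="100.7260mm" height="200.6084mm" viewBox="0 0 100.7260 200.6084">
  <polyline points="35.4949,72.6465 17.4209,131.2702" fill="none" stroke="#ff0000"/>
  <polyline points="50.0919,79.8473 47.8778,82.0220 41.9421,109.7869 51.5552,139.0440" fill="none" stroke="#008000"/>
  <polygon points="32.6811,131.0747 20.9485,108.0141 31.6629,84.4631 56.7561,78.1561 77.3325,93.8424 77.8976,119.7100 58.0258,136.2799" fill="none" stroke="#ff8800"/>
</svg>

Each laser-on run becomes one SVG element. Flip Y back into SVG space with y_svg = 200.6084 − y_machine.

Run 1: power S158 maps to stroke `#ff0000` (engrave). The run is open, so emit a `<polyline>` with points (Y-flipped): 35.4949,72.6465 17.4209,131.2702.

Run 2: S457 ⇒ score layer `#008000`. The run is open, so emit a `<polyline>` with points (Y-flipped): 50.0919,79.8473 47.8778,82.0220 41.9421,109.7869 51.5552,139.0440.

Run 3: power S903 maps to stroke `#ff8800` (cut). The run returns to its start, so emit a `<polygon>` with points (Y-flipped): 32.6811,131.0747 20.9485,108.0141 31.6629,84.4631 56.7561,78.1561 77.3325,93.8424 77.8976,119.7100 58.0258,136.2799.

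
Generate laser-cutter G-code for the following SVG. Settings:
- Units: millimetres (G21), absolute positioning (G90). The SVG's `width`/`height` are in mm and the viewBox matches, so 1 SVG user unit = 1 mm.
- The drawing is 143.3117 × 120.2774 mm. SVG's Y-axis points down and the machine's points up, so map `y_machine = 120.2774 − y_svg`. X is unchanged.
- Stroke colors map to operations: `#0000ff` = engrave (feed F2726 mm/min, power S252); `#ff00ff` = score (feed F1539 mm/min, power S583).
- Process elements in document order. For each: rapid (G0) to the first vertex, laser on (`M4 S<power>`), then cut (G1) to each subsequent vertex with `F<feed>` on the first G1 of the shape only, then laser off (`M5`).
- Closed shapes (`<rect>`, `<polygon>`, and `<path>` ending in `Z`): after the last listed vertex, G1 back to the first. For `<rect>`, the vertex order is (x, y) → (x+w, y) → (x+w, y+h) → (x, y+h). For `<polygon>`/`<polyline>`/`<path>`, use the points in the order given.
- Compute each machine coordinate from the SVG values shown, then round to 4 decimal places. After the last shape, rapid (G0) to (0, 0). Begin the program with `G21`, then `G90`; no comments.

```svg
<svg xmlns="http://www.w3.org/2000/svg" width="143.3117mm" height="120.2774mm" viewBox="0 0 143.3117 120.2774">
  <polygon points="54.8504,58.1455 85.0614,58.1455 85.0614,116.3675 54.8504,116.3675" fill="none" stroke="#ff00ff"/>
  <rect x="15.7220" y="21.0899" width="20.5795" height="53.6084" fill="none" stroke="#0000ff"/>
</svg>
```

Since the viewBox matches the mm dimensions, user units are millimetres directly. The only transform is the Y-flip y_m = 120.2774 − y_svg.

Shape 1 is a rectangle drawn with `<polygon>`. Its stroke #ff00ff means score at S583, F1539. After flipping Y the toolpath is (54.8504,62.1319) → (85.0614,62.1319) → (85.0614,3.9099) → (54.8504,3.9099) → (54.8504,62.1319), returning to the start.

Shape 2 is a rectangle drawn with `<rect>`. Its stroke #0000ff means engrave at S252, F2726. After flipping Y the toolpath is (15.7220,99.1875) → (36.3015,99.1875) → (36.3015,45.5791) → (15.7220,45.5791) → (15.7220,99.1875), returning to the start.

G21
G90
G0 X54.8504 Y62.1319
M4 S583
G1 X85.0614 Y62.1319 F1539
G1 X85.0614 Y3.9099
G1 X54.8504 Y3.9099
G1 X54.8504 Y62.1319
M5
G0 X15.7220 Y99.1875
M4 S252
G1 X36.3015 Y99.1875 F2726
G1 X36.3015 Y45.5791
G1 X15.7220 Y45.5791
G1 X15.7220 Y99.1875
M5
G0 X0.0000 Y0.0000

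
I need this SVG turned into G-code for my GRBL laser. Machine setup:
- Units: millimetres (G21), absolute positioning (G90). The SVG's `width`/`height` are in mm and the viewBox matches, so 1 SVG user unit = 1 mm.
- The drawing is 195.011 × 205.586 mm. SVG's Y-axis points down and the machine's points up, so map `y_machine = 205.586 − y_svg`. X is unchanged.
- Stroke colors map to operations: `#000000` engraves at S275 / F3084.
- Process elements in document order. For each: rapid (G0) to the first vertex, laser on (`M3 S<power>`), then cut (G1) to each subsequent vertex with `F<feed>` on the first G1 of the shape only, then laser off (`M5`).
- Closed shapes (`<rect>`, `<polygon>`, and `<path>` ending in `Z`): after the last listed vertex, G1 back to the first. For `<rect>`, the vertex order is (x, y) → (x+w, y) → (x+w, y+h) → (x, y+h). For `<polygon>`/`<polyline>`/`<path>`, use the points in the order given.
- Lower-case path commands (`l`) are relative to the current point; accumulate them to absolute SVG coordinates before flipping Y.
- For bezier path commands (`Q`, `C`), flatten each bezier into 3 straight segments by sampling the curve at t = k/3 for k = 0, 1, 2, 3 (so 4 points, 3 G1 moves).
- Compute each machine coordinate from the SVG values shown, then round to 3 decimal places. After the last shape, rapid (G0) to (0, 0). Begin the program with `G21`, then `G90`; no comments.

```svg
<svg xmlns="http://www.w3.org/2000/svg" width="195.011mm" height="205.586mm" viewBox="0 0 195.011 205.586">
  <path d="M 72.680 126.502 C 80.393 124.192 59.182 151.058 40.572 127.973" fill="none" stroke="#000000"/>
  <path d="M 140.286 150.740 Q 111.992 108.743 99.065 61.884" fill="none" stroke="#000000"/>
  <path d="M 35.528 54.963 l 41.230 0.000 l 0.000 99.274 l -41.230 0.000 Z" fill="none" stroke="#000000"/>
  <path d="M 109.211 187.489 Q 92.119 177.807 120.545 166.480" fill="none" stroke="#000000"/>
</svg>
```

viewBox `0 0 195.011 205.586` with mm width/height → 1 unit = 1 mm. Flip: y_m = 205.586 − y_svg.

**Shape 1** — `<path>` cubic bezier, stroke `#000000` → engrave (S275, F3084). Control points (SVG): P0=(72.680,126.502), P1=(80.393,124.192), P2=(59.182,151.058), P3=(40.572,127.973); sampled at t=k/3. Machine vertices: (72.680,79.084) → (71.919,74.599) → (58.881,68.248) → (40.572,77.613). Open path.

**Shape 2** — `<path>` quadratic bezier, stroke `#000000` → engrave (S275, F3084). Control points (SVG): P0=(140.286,150.740), P1=(111.992,108.743), P2=(99.065,61.884); sampled at t=k/3. Machine vertices: (140.286,54.846) → (123.131,83.384) → (109.390,113.003) → (99.065,143.702). Open path.

**Shape 3** — `<path>` rectangle, stroke `#000000` → engrave (S275, F3084). Machine vertices: (35.528,150.623) → (76.758,150.623) → (76.758,51.349) → (35.528,51.349) → (35.528,150.623). Closed: final G1 returns to the first vertex.

**Shape 4** — `<path>` quadratic bezier, stroke `#000000` → engrave (S275, F3084). Control points (SVG): P0=(109.211,187.489), P1=(92.119,177.807), P2=(120.545,166.480); sampled at t=k/3. Machine vertices: (109.211,18.097) → (102.874,24.734) → (106.652,31.737) → (120.545,39.106). Open path.

G21
G90
G0 X72.680 Y79.084
M3 S275
G1 X71.919 Y74.599 F3084
G1 X58.881 Y68.248
G1 X40.572 Y77.613
M5
G0 X140.286 Y54.846
M3 S275
G1 X123.131 Y83.384 F3084
G1 X109.390 Y113.003
G1 X99.065 Y143.702
M5
G0 X35.528 Y150.623
M3 S275
G1 X76.758 Y150.623 F3084
G1 X76.758 Y51.349
G1 X35.528 Y51.349
G1 X35.528 Y150.623
M5
G0 X109.211 Y18.097
M3 S275
G1 X102.874 Y24.734 F3084
G1 X106.652 Y31.737
G1 X120.545 Y39.106
M5
G0 X0.000 Y0.000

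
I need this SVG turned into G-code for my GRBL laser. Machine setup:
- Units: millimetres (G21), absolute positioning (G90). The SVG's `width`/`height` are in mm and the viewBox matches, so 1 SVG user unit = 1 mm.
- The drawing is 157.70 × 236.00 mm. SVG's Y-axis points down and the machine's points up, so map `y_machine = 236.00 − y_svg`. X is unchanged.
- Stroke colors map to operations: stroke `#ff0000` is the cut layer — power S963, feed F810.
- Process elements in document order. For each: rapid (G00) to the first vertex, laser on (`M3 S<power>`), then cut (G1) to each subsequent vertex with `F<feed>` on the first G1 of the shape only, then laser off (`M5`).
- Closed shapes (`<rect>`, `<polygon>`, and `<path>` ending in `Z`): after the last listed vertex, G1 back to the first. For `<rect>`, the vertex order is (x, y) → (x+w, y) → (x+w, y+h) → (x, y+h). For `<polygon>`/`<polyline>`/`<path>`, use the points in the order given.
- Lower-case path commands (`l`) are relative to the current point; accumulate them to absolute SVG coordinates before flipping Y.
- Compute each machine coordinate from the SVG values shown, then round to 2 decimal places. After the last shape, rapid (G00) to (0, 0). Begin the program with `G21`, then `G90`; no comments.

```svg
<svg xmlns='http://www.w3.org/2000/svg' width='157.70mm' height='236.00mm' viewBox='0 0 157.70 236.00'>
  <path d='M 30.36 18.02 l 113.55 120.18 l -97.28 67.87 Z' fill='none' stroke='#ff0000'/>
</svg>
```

viewBox `0 0 157.70 236.00` with mm width/height → 1 unit = 1 mm. Flip: y_m = 236.00 − y_svg.

**Shape 1** — `<path>` closed polygon, stroke `#ff0000` → cut (S963, F810). Machine vertices: (30.36,217.98) → (143.91,97.80) → (46.63,29.93) → (30.36,217.98). Closed: final G1 returns to the first vertex.

G21
G90
G00 X30.36 Y217.98
M3 S963
G1 X143.91 Y97.80 F810
G1 X46.63 Y29.93
G1 X30.36 Y217.98
M5
G00 X0.00 Y0.00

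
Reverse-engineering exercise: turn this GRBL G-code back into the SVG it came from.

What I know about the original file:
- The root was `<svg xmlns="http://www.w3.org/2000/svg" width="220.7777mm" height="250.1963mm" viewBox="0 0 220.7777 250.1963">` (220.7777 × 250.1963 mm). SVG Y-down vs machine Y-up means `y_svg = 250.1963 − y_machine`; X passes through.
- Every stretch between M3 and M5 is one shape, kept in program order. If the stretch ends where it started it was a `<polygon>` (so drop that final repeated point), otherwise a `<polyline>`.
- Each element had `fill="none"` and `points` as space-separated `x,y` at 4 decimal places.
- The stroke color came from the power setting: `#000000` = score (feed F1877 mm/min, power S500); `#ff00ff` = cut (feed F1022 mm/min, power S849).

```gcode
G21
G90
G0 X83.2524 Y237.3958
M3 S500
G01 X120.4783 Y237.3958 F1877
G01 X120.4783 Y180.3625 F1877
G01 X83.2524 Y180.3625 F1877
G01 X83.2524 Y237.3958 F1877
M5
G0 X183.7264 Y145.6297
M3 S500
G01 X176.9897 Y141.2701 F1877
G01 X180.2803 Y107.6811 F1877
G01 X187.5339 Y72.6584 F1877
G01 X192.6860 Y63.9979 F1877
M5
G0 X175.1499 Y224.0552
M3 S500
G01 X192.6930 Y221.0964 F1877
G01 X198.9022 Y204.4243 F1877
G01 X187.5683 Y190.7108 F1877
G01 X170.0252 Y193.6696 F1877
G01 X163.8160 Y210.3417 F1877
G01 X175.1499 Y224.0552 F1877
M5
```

y_svg = 250.1963 − y_m. Every run uses S500, so all elements get stroke `#000000` (score).

[1] closed run; points: 83.2524,12.8005 120.4783,12.8005 120.4783,69.8338 83.2524,69.8338

[2] open run; points: 183.7264,104.5666 176.9897,108.9262 180.2803,142.5152 187.5339,177.5379 192.6860,186.1984

[3] closed run; points: 175.1499,26.1411 192.6930,29.0999 198.9022,45.7720 187.5683,59.4855 170.0252,56.5267 163.8160,39.8546

<svg xmlns="http://www.w3.org/2000/svg" width="220.7777mm" height="250.1963mm" viewBox="0 0 220.7777 250.1963">
  <polygon points="83.2524,12.8005 120.4783,12.8005 120.4783,69.8338 83.2524,69.8338" fill="none" stroke="#000000"/>
  <polyline points="183.7264,104.5666 176.9897,108.9262 180.2803,142.5152 187.5339,177.5379 192.6860,186.1984" fill="none" stroke="#000000"/>
  <polygon points="175.1499,26.1411 192.6930,29.0999 198.9022,45.7720 187.5683,59.4855 170.0252,56.5267 163.8160,39.8546" fill="none" stroke="#000000"/>
</svg>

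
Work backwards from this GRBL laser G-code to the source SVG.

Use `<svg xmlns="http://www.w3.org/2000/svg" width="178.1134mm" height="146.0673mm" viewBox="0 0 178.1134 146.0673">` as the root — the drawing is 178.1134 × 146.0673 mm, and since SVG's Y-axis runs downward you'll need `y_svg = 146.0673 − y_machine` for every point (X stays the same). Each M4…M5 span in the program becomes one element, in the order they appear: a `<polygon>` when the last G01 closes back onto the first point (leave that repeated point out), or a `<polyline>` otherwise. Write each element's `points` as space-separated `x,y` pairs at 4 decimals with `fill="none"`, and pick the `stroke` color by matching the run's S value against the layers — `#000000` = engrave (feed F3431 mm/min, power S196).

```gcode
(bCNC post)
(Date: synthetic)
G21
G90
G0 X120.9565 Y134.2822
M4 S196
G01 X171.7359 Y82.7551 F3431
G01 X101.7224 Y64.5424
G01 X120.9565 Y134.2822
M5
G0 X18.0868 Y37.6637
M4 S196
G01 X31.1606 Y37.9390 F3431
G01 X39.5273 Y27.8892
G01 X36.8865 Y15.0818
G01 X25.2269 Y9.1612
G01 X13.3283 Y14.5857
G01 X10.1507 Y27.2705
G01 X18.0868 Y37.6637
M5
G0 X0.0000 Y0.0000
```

Each laser-on run becomes one SVG element. Flip Y back into SVG space with y_svg = 146.0673 − y_machine. Every run uses S196, so all elements get stroke `#000000` (engrave).

Run 1: The run returns to its start, so emit a `<polygon>` with points (Y-flipped): 120.9565,11.7851 171.7359,63.3122 101.7224,81.5249.

Run 2: The run returns to its start, so emit a `<polygon>` with points (Y-flipped): 18.0868,108.4036 31.1606,108.1283 39.5273,118.1781 36.8865,130.9855 25.2269,136.9061 13.3283,131.4816 10.1507,118.7968.

<svg xmlns="http://www.w3.org/2000/svg" width="178.1134mm" height="146.0673mm" viewBox="0 0 178.1134 146.0673">
  <polygon points="120.9565,11.7851 171.7359,63.3122 101.7224,81.5249" fill="none" stroke="#000000"/>
  <polygon points="18.0868,108.4036 31.1606,108.1283 39.5273,118.1781 36.8865,130.9855 25.2269,136.9061 13.3283,131.4816 10.1507,118.7968" fill="none" stroke="#000000"/>
</svg>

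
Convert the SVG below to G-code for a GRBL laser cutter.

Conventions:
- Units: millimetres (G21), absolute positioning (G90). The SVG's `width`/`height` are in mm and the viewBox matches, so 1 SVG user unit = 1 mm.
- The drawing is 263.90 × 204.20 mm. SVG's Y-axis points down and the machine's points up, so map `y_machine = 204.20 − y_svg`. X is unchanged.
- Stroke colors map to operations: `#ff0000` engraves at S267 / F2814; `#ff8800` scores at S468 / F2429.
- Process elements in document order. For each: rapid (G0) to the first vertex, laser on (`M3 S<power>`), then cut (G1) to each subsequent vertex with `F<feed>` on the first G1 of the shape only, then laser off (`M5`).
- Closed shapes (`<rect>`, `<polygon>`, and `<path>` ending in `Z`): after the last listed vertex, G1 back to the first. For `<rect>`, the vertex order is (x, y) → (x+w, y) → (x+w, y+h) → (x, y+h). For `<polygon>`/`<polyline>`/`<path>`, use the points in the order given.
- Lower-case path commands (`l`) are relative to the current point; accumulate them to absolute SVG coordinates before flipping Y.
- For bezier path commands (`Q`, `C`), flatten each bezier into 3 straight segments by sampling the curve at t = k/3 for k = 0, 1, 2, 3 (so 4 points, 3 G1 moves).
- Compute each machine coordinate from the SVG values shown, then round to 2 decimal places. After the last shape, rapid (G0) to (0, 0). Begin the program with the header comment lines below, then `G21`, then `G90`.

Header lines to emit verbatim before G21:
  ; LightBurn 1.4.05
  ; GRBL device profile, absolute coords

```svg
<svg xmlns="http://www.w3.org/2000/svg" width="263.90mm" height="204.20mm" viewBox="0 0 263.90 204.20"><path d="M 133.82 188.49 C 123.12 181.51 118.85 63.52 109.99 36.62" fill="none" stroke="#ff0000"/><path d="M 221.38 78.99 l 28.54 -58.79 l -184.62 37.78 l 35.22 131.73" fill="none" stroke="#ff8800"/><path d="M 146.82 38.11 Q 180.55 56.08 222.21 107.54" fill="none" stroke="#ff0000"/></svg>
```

Since the viewBox matches the mm dimensions, user units are millimetres directly. The only transform is the Y-flip y_m = 204.20 − y_svg.

Shape 1 is a cubic bezier drawn with `<path>`. Its stroke #ff0000 means engrave at S267, F2814. After flipping Y the toolpath is (133.82,15.71) → (124.86,52.21) → (117.73,117.80) → (109.99,167.58).

Shape 2 is a open polyline drawn with `<path>`. Its stroke #ff8800 means score at S468, F2429. After flipping Y the toolpath is (221.38,125.21) → (249.92,184.00) → (65.30,146.22) → (100.52,14.49).

Shape 3 is a quadratic bezier drawn with `<path>`. Its stroke #ff0000 means engrave at S267, F2814. After flipping Y the toolpath is (146.82,166.09) → (170.19,150.39) → (195.32,127.25) → (222.21,96.66).

; LightBurn 1.4.05
; GRBL device profile, absolute coords
G21
G90
G0 X133.82 Y15.71
M3 S267
G1 X124.86 Y52.21 F2814
G1 X117.73 Y117.80
G1 X109.99 Y167.58
M5
G0 X221.38 Y125.21
M3 S468
G1 X249.92 Y184.00 F2429
G1 X65.30 Y146.22
G1 X100.52 Y14.49
M5
G0 X146.82 Y166.09
M3 S267
G1 X170.19 Y150.39 F2814
G1 X195.32 Y127.25
G1 X222.21 Y96.66
M5
G0 X0.00 Y0.00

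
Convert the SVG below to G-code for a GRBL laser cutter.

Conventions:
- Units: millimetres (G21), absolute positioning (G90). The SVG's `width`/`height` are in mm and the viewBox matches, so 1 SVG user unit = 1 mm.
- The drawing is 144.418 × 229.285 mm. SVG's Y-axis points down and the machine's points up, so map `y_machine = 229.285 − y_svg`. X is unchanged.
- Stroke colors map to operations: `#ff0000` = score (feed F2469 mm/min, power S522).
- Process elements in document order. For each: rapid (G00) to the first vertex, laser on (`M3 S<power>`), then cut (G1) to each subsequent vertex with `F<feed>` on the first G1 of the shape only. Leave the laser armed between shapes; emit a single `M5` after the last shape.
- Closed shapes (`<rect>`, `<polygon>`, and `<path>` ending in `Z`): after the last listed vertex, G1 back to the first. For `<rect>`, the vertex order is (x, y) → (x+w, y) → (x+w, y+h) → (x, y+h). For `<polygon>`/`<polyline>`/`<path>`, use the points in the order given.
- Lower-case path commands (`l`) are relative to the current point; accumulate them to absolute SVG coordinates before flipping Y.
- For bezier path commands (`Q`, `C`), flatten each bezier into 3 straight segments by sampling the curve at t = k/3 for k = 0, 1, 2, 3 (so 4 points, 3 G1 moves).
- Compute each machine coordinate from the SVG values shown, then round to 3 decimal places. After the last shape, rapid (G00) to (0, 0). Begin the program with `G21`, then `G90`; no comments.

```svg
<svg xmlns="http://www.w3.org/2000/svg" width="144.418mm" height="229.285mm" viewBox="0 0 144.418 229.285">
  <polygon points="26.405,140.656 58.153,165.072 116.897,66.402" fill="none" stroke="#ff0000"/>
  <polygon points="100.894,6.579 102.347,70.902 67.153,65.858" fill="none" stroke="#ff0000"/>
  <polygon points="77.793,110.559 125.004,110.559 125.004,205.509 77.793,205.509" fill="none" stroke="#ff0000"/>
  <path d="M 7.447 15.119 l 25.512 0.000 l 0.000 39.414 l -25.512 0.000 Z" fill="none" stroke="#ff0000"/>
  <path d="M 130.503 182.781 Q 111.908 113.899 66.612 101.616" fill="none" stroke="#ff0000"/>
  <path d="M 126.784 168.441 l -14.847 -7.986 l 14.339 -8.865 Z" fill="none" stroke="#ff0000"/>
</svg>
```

viewBox `0 0 144.418 229.285` with mm width/height → 1 unit = 1 mm. Flip: y_m = 229.285 − y_svg.

**Shape 1** — `<polygon>` closed polygon, stroke `#ff0000` → score (S522, F2469). Machine vertices: (26.405,88.629) → (58.153,64.213) → (116.897,162.883) → (26.405,88.629). Closed: final G1 returns to the first vertex.

**Shape 2** — `<polygon>` closed polygon, stroke `#ff0000` → score (S522, F2469). Machine vertices: (100.894,222.706) → (102.347,158.383) → (67.153,163.427) → (100.894,222.706). Closed: final G1 returns to the first vertex.

**Shape 3** — `<polygon>` rectangle, stroke `#ff0000` → score (S522, F2469). Machine vertices: (77.793,118.726) → (125.004,118.726) → (125.004,23.776) → (77.793,23.776) → (77.793,118.726). Closed: final G1 returns to the first vertex.

**Shape 4** — `<path>` rectangle, stroke `#ff0000` → score (S522, F2469). Machine vertices: (7.447,214.166) → (32.959,214.166) → (32.959,174.752) → (7.447,174.752) → (7.447,214.166). Closed: final G1 returns to the first vertex.

**Shape 5** — `<path>` quadratic bezier, stroke `#ff0000` → score (S522, F2469). Control points (SVG): P0=(130.503,182.781), P1=(111.908,113.899), P2=(66.612,101.616); sampled at t=k/3. Machine vertices: (130.503,46.504) → (115.140,86.137) → (93.843,113.192) → (66.612,127.669). Open path.

**Shape 6** — `<path>` regular polygon, stroke `#ff0000` → score (S522, F2469). Machine vertices: (126.784,60.844) → (111.937,68.830) → (126.276,77.695) → (126.784,60.844). Closed: final G1 returns to the first vertex.

G21
G90
G00 X26.405 Y88.629
M3 S522
G1 X58.153 Y64.213 F2469
G1 X116.897 Y162.883
G1 X26.405 Y88.629
G00 X100.894 Y222.706
M3 S522
G1 X102.347 Y158.383 F2469
G1 X67.153 Y163.427
G1 X100.894 Y222.706
G00 X77.793 Y118.726
M3 S522
G1 X125.004 Y118.726 F2469
G1 X125.004 Y23.776
G1 X77.793 Y23.776
G1 X77.793 Y118.726
G00 X7.447 Y214.166
M3 S522
G1 X32.959 Y214.166 F2469
G1 X32.959 Y174.752
G1 X7.447 Y174.752
G1 X7.447 Y214.166
G00 X130.503 Y46.504
M3 S522
G1 X115.140 Y86.137 F2469
G1 X93.843 Y113.192
G1 X66.612 Y127.669
G00 X126.784 Y60.844
M3 S522
G1 X111.937 Y68.830 F2469
G1 X126.276 Y77.695
G1 X126.784 Y60.844
M5
G00 X0.000 Y0.000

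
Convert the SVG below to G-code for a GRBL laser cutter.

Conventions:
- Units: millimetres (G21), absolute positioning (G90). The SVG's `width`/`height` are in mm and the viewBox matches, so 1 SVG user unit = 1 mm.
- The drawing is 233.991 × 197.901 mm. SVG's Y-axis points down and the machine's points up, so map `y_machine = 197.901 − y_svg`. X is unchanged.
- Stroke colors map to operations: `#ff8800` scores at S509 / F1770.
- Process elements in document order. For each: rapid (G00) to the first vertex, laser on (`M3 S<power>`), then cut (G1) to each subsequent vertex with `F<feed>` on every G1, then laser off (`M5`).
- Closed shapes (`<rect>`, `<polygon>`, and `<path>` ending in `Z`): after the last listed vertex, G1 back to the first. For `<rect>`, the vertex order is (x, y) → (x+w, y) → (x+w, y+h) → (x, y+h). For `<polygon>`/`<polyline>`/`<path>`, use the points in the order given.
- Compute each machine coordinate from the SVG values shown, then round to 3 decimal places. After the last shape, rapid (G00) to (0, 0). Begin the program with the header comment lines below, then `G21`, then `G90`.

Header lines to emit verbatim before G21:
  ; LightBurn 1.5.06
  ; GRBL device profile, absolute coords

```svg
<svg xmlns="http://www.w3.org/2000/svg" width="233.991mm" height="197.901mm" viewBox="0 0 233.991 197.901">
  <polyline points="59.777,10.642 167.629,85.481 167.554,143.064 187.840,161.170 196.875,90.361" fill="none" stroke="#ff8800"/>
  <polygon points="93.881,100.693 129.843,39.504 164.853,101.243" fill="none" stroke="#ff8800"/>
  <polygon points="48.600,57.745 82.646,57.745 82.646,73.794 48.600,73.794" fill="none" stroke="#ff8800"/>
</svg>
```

Since the viewBox matches the mm dimensions, user units are millimetres directly. The only transform is the Y-flip y_m = 197.901 − y_svg.

Shape 1 is a open polyline drawn with `<polyline>`. Its stroke #ff8800 means score at S509, F1770. After flipping Y the toolpath is (59.777,187.259) → (167.629,112.420) → (167.554,54.837) → (187.840,36.731) → (196.875,107.540).

Shape 2 is a regular polygon drawn with `<polygon>`. Its stroke #ff8800 means score at S509, F1770. After flipping Y the toolpath is (93.881,97.208) → (129.843,158.397) → (164.853,96.658) → (93.881,97.208), returning to the start.

Shape 3 is a rectangle drawn with `<polygon>`. Its stroke #ff8800 means score at S509, F1770. After flipping Y the toolpath is (48.600,140.156) → (82.646,140.156) → (82.646,124.107) → (48.600,124.107) → (48.600,140.156), returning to the start.

; LightBurn 1.5.06
; GRBL device profile, absolute coords
G21
G90
G00 X59.777 Y187.259
M3 S509
G1 X167.629 Y112.420 F1770
G1 X167.554 Y54.837 F1770
G1 X187.840 Y36.731 F1770
G1 X196.875 Y107.540 F1770
M5
G00 X93.881 Y97.208
M3 S509
G1 X129.843 Y158.397 F1770
G1 X164.853 Y96.658 F1770
G1 X93.881 Y97.208 F1770
M5
G00 X48.600 Y140.156
M3 S509
G1 X82.646 Y140.156 F1770
G1 X82.646 Y124.107 F1770
G1 X48.600 Y124.107 F1770
G1 X48.600 Y140.156 F1770
M5
G00 X0.000 Y0.000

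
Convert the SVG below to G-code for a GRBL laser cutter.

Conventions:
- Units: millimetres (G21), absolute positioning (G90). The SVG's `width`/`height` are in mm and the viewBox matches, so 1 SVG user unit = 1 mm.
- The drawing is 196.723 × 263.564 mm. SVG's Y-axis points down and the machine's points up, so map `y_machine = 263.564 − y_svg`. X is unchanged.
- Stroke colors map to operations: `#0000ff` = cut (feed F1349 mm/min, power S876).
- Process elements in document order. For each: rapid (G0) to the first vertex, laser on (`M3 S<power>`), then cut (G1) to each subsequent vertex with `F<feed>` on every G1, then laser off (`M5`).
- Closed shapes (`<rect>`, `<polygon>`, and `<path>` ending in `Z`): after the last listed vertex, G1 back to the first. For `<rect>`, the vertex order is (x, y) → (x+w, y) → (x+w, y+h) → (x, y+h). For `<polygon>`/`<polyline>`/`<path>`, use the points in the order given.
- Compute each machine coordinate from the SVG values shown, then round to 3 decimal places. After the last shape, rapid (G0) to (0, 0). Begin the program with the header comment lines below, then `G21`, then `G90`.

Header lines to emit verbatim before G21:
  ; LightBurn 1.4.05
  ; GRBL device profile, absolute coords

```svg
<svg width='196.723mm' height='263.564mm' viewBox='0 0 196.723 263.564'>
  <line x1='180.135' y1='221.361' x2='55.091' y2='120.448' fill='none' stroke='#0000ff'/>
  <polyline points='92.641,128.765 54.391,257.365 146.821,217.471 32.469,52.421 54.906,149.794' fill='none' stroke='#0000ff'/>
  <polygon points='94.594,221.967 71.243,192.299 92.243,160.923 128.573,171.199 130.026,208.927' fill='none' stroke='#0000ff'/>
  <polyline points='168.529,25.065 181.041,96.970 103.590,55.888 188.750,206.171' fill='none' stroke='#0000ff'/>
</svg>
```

; LightBurn 1.4.05
; GRBL device profile, absolute coords
G21
G90
G0 X180.135 Y42.203
M3 S876
G1 X55.091 Y143.116 F1349
M5
G0 X92.641 Y134.799
M3 S876
G1 X54.391 Y6.199 F1349
G1 X146.821 Y46.093 F1349
G1 X32.469 Y211.143 F1349
G1 X54.906 Y113.770 F1349
M5
G0 X94.594 Y41.597
M3 S876
G1 X71.243 Y71.265 F1349
G1 X92.243 Y102.641 F1349
G1 X128.573 Y92.365 F1349
G1 X130.026 Y54.637 F1349
G1 X94.594 Y41.597 F1349
M5
G0 X168.529 Y238.499
M3 S876
G1 X181.041 Y166.594 F1349
G1 X103.590 Y207.676 F1349
G1 X188.750 Y57.393 F1349
M5
G0 X0.000 Y0.000

viewBox `0 0 196.723 263.564` with mm width/height → 1 unit = 1 mm. Flip: y_m = 263.564 − y_svg.

**Shape 1** — `<line>` line segment, stroke `#0000ff` → cut (S876, F1349). Machine vertices: (180.135,42.203) → (55.091,143.116). Open path.

**Shape 2** — `<polyline>` open polyline, stroke `#0000ff` → cut (S876, F1349). Machine vertices: (92.641,134.799) → (54.391,6.199) → (146.821,46.093) → (32.469,211.143) → (54.906,113.770). Open path.

**Shape 3** — `<polygon>` regular polygon, stroke `#0000ff` → cut (S876, F1349). Machine vertices: (94.594,41.597) → (71.243,71.265) → (92.243,102.641) → (128.573,92.365) → (130.026,54.637) → (94.594,41.597). Closed: final G1 returns to the first vertex.

**Shape 4** — `<polyline>` open polyline, stroke `#0000ff` → cut (S876, F1349). Machine vertices: (168.529,238.499) → (181.041,166.594) → (103.590,207.676) → (188.750,57.393). Open path.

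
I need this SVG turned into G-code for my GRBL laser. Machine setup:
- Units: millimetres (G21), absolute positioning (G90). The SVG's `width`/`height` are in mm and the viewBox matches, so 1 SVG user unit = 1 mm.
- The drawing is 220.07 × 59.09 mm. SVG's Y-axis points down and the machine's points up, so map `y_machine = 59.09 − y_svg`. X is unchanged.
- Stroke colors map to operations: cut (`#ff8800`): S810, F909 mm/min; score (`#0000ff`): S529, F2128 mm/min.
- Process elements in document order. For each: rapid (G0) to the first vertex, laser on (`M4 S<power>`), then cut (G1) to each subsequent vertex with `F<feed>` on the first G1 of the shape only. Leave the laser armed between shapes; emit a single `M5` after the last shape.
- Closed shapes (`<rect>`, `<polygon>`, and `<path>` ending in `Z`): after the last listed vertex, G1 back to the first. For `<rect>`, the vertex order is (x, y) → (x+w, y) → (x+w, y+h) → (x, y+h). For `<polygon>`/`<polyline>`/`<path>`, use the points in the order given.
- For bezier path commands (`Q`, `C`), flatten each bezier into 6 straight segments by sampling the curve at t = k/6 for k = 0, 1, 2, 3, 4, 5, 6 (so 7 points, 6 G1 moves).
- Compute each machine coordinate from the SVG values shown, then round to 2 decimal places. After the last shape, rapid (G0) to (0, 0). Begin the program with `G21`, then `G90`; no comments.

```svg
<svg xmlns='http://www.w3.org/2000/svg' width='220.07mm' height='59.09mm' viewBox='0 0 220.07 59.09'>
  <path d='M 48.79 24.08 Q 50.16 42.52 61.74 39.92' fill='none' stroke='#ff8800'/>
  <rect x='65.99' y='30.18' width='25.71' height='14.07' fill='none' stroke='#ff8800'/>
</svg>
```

G21
G90
G0 X48.79 Y35.01
M4 S810
G1 X49.53 Y29.45 F909
G1 X50.84 Y25.05
G1 X52.71 Y21.83
G1 X55.15 Y19.77
G1 X58.16 Y18.89
G1 X61.74 Y19.17
G0 X65.99 Y28.91
M4 S810
G1 X91.70 Y28.91 F909
G1 X91.70 Y14.84
G1 X65.99 Y14.84
G1 X65.99 Y28.91
M5
G0 X0.00 Y0.00

1 u = 1 mm; y_m = 59.09 − y.

[1] `<path>` quadratic bezier, #ff8800→cut S810 F909: (48.79,35.01) → (49.53,29.45) → (50.84,25.05) → (52.71,21.83) → (55.15,19.77) → (58.16,18.89) → (61.74,19.17)

[2] `<rect>` rectangle, #ff8800→cut S810 F909: (65.99,28.91) → (91.70,28.91) → (91.70,14.84) → (65.99,14.84) → (65.99,28.91) (closed)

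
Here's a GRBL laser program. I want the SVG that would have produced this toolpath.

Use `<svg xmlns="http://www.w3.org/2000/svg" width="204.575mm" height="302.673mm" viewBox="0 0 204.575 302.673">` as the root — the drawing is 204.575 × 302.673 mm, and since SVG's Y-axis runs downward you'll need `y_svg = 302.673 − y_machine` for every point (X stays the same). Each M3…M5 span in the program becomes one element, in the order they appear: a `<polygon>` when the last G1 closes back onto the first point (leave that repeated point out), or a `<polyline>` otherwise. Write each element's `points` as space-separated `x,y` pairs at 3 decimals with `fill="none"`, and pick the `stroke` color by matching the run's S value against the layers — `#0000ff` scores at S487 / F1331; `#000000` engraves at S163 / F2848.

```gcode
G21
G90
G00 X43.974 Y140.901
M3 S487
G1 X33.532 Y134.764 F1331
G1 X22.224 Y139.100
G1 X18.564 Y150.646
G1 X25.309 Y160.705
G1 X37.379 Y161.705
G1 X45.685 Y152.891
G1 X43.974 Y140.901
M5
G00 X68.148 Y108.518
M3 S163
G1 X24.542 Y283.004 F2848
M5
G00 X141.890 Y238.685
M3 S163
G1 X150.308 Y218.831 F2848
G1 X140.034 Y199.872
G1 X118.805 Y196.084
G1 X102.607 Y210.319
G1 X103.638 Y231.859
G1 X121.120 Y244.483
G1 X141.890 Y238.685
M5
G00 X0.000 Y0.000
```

<svg xmlns="http://www.w3.org/2000/svg" width="204.575mm" height="302.673mm" viewBox="0 0 204.575 302.673">
  <polygon points="43.974,161.772 33.532,167.909 22.224,163.573 18.564,152.027 25.309,141.968 37.379,140.968 45.685,149.782" fill="none" stroke="#0000ff"/>
  <polyline points="68.148,194.155 24.542,19.669" fill="none" stroke="#000000"/>
  <polygon points="141.890,63.988 150.308,83.842 140.034,102.801 118.805,106.589 102.607,92.354 103.638,70.814 121.120,58.190" fill="none" stroke="#000000"/>
</svg>

Machine Y-up, SVG Y-down with viewBox height 302.673, so y_svg = 302.673 − y_machine; X carries over.

Run 1: the run's S487 means `#0000ff` (score). The run returns to its start, so emit a `<polygon>` with points (Y-flipped): 43.974,161.772 33.532,167.909 22.224,163.573 18.564,152.027 25.309,141.968 37.379,140.968 45.685,149.782.

Run 2: power S163 maps to stroke `#000000` (engrave). The run is open, so emit a `<polyline>` with points (Y-flipped): 68.148,194.155 24.542,19.669.

Run 3: S163 ⇒ engrave layer `#000000`. The run returns to its start, so emit a `<polygon>` with points (Y-flipped): 141.890,63.988 150.308,83.842 140.034,102.801 118.805,106.589 102.607,92.354 103.638,70.814 121.120,58.190.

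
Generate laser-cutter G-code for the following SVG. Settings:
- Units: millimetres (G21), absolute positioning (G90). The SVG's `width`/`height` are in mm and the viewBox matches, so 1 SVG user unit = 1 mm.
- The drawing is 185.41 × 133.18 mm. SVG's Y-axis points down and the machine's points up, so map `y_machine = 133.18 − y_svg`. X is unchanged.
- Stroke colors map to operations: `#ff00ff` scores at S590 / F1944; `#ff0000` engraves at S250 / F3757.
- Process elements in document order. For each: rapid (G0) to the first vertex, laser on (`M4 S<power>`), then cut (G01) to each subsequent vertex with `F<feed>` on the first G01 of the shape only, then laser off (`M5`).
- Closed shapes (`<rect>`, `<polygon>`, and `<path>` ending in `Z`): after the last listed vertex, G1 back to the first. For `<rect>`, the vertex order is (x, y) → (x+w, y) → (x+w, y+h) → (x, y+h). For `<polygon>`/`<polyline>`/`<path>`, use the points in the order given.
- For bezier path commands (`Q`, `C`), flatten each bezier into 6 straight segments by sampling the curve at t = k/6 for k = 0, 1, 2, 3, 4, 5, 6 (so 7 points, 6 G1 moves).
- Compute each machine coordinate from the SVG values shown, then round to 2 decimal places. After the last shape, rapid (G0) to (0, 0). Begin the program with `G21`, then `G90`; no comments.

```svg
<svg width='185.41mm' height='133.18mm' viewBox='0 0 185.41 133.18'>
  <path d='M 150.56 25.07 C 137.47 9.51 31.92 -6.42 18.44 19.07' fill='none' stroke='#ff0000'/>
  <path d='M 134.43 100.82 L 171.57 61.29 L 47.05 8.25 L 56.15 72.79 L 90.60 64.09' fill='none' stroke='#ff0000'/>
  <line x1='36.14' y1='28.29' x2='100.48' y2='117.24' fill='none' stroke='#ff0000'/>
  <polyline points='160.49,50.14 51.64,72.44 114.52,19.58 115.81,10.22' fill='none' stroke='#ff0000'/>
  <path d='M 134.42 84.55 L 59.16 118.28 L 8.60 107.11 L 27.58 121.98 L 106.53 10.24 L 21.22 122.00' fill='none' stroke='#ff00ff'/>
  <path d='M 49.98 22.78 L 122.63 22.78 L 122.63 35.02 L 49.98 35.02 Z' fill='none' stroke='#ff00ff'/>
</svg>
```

Since the viewBox matches the mm dimensions, user units are millimetres directly. The only transform is the Y-flip y_m = 133.18 − y_svg.

Shape 1 is a cubic bezier drawn with `<path>`. Its stroke #ff0000 means engrave at S250, F3757. After flipping Y the toolpath is (150.56,108.11) → (137.16,115.73) → (113.48,122.25) → (84.65,126.50) → (55.78,127.34) → (32.00,123.60) → (18.44,114.11).

Shape 2 is a open polyline drawn with `<path>`. Its stroke #ff0000 means engrave at S250, F3757. After flipping Y the toolpath is (134.43,32.36) → (171.57,71.89) → (47.05,124.93) → (56.15,60.39) → (90.60,69.09).

Shape 3 is a line segment drawn with `<line>`. Its stroke #ff0000 means engrave at S250, F3757. After flipping Y the toolpath is (36.14,104.89) → (100.48,15.94).

Shape 4 is a open polyline drawn with `<polyline>`. Its stroke #ff0000 means engrave at S250, F3757. After flipping Y the toolpath is (160.49,83.04) → (51.64,60.74) → (114.52,113.60) → (115.81,122.96).

Shape 5 is a open polyline drawn with `<path>`. Its stroke #ff00ff means score at S590, F1944. After flipping Y the toolpath is (134.42,48.63) → (59.16,14.90) → (8.60,26.07) → (27.58,11.20) → (106.53,122.94) → (21.22,11.18).

Shape 6 is a rectangle drawn with `<path>`. Its stroke #ff00ff means score at S590, F1944. After flipping Y the toolpath is (49.98,110.40) → (122.63,110.40) → (122.63,98.16) → (49.98,98.16) → (49.98,110.40), returning to the start.

G21
G90
G0 X150.56 Y108.11
M4 S250
G01 X137.16 Y115.73 F3757
G01 X113.48 Y122.25
G01 X84.65 Y126.50
G01 X55.78 Y127.34
G01 X32.00 Y123.60
G01 X18.44 Y114.11
M5
G0 X134.43 Y32.36
M4 S250
G01 X171.57 Y71.89 F3757
G01 X47.05 Y124.93
G01 X56.15 Y60.39
G01 X90.60 Y69.09
M5
G0 X36.14 Y104.89
M4 S250
G01 X100.48 Y15.94 F3757
M5
G0 X160.49 Y83.04
M4 S250
G01 X51.64 Y60.74 F3757
G01 X114.52 Y113.60
G01 X115.81 Y122.96
M5
G0 X134.42 Y48.63
M4 S590
G01 X59.16 Y14.90 F1944
G01 X8.60 Y26.07
G01 X27.58 Y11.20
G01 X106.53 Y122.94
G01 X21.22 Y11.18
M5
G0 X49.98 Y110.40
M4 S590
G01 X122.63 Y110.40 F1944
G01 X122.63 Y98.16
G01 X49.98 Y98.16
G01 X49.98 Y110.40
M5
G0 X0.00 Y0.00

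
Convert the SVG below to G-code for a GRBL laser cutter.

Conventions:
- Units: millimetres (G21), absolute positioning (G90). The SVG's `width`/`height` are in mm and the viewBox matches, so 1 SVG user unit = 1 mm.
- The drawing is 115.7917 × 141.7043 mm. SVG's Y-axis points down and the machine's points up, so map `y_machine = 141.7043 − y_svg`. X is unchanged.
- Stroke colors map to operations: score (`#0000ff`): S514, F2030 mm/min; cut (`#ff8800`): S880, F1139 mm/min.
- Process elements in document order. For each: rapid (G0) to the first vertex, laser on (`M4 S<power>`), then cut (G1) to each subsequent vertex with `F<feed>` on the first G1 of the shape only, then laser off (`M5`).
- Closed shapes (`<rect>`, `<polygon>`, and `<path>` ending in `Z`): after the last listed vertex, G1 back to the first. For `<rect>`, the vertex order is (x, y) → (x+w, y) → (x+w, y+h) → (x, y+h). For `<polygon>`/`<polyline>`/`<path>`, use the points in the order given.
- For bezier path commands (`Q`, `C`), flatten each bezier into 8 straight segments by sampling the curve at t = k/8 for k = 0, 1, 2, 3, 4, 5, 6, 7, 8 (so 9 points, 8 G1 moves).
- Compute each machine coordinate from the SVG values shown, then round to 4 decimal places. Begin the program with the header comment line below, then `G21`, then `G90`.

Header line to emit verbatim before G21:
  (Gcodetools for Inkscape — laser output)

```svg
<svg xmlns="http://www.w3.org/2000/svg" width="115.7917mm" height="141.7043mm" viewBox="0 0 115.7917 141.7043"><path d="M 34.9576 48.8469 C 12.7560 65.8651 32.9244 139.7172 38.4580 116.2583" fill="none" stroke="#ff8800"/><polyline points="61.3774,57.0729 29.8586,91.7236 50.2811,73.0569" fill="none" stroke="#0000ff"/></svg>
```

(Gcodetools for Inkscape — laser output)
G21
G90
G0 X34.9576 Y92.8574
M4 S880
G1 X28.5068 Y84.1126 F1139
G1 X25.3601 Y71.8459
G1 X24.8495 Y57.8639
G1 X26.3071 Y43.9728
G1 X29.0648 Y31.9791
G1 X32.4545 Y23.6891
G1 X35.8082 Y20.9093
G1 X38.4580 Y25.4460
M5
G0 X61.3774 Y84.6314
M4 S514
G1 X29.8586 Y49.9807 F2030
G1 X50.2811 Y68.6474
M5

viewBox `0 0 115.7917 141.7043` with mm width/height → 1 unit = 1 mm. Flip: y_m = 141.7043 − y_svg.

**Shape 1** — `<path>` cubic bezier, stroke `#ff8800` → cut (S880, F1139). Control points (SVG): P0=(34.9576,48.8469), P1=(12.7560,65.8651), P2=(32.9244,139.7172), P3=(38.4580,116.2583); sampled at t=k/8. Machine vertices: (34.9576,92.8574) → (28.5068,84.1126) → (25.3601,71.8459) → (24.8495,57.8639) → (26.3071,43.9728) → (29.0648,31.9791) → (32.4545,23.6891) → (35.8082,20.9093) → (38.4580,25.4460). Open path.

**Shape 2** — `<polyline>` open polyline, stroke `#0000ff` → score (S514, F2030). Machine vertices: (61.3774,84.6314) → (29.8586,49.9807) → (50.2811,68.6474). Open path.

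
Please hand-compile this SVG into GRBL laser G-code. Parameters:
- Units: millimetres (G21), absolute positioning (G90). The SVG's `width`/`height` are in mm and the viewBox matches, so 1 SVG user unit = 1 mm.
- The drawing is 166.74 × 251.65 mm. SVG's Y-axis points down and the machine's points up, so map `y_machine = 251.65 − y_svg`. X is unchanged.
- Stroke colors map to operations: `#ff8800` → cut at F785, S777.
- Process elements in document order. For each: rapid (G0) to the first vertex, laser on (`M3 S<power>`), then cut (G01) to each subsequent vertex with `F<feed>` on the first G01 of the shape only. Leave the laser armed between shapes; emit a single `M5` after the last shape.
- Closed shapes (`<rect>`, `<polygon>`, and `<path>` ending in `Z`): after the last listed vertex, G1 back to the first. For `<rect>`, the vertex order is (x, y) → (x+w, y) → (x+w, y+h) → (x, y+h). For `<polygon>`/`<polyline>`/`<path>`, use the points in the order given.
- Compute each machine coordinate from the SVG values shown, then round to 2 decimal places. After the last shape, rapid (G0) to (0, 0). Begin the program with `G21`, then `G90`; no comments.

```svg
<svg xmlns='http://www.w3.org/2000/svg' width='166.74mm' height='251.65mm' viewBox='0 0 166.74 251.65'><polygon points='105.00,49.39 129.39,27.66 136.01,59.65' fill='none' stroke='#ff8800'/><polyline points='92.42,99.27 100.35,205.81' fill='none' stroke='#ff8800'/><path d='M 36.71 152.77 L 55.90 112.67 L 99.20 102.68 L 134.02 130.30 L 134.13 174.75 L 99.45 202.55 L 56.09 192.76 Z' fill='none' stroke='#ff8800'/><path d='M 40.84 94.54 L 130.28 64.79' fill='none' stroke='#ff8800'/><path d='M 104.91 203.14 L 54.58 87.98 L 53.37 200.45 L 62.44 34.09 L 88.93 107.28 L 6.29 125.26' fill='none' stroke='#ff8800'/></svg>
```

Since the viewBox matches the mm dimensions, user units are millimetres directly. The only transform is the Y-flip y_m = 251.65 − y_svg.

Shape 1 is a regular polygon drawn with `<polygon>`. Its stroke #ff8800 means cut at S777, F785. After flipping Y the toolpath is (105.00,202.26) → (129.39,223.99) → (136.01,192.00) → (105.00,202.26), returning to the start.

Shape 2 is a line segment drawn with `<polyline>`. Its stroke #ff8800 means cut at S777, F785. After flipping Y the toolpath is (92.42,152.38) → (100.35,45.84).

Shape 3 is a regular polygon drawn with `<path>`. Its stroke #ff8800 means cut at S777, F785. After flipping Y the toolpath is (36.71,98.88) → (55.90,138.98) → (99.20,148.97) → (134.02,121.35) → (134.13,76.90) → (99.45,49.10) → (56.09,58.89) → (36.71,98.88), returning to the start.

Shape 4 is a line segment drawn with `<path>`. Its stroke #ff8800 means cut at S777, F785. After flipping Y the toolpath is (40.84,157.11) → (130.28,186.86).

Shape 5 is a open polyline drawn with `<path>`. Its stroke #ff8800 means cut at S777, F785. After flipping Y the toolpath is (104.91,48.51) → (54.58,163.67) → (53.37,51.20) → (62.44,217.56) → (88.93,144.37) → (6.29,126.39).

G21
G90
G0 X105.00 Y202.26
M3 S777
G01 X129.39 Y223.99 F785
G01 X136.01 Y192.00
G01 X105.00 Y202.26
G0 X92.42 Y152.38
M3 S777
G01 X100.35 Y45.84 F785
G0 X36.71 Y98.88
M3 S777
G01 X55.90 Y138.98 F785
G01 X99.20 Y148.97
G01 X134.02 Y121.35
G01 X134.13 Y76.90
G01 X99.45 Y49.10
G01 X56.09 Y58.89
G01 X36.71 Y98.88
G0 X40.84 Y157.11
M3 S777
G01 X130.28 Y186.86 F785
G0 X104.91 Y48.51
M3 S777
G01 X54.58 Y163.67 F785
G01 X53.37 Y51.20
G01 X62.44 Y217.56
G01 X88.93 Y144.37
G01 X6.29 Y126.39
M5
G0 X0.00 Y0.00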